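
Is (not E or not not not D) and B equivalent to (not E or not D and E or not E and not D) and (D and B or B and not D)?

Yes

E1: (not E or not not not D) and B
    = (not E or not D) and B   [double negation]
E2: (not E or not D and E or not E and not D) and (D and B or B and not D)
    = (not E or not D and E or not E and not D) and B   [distribution]
    = (not E or not D) and B   [distribution]
Both reduce to (not E or not D) and B, so they are equivalent.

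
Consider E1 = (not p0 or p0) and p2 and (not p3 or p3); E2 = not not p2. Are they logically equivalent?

Yes

E1: (not p0 or p0) and p2 and (not p3 or p3)
    = (not p0 or p0) and p2   — complement / identity
    = p2   — complement / identity
E2: not not p2
    = p2   — double negation
Both reduce to p2, so they are equivalent.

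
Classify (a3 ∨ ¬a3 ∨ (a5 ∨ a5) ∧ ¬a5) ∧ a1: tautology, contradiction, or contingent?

(a3 ∨ ¬a3 ∨ (a5 ∨ a5) ∧ ¬a5) ∧ a1
= (a3 ∨ ¬a3 ∨ a5 ∧ ¬a5) ∧ a1   (idempotence)
= (a3 ∨ ¬a3) ∧ a1   (complement / identity)
= a1   (complement / identity)
This depends on a1, so it is not a constant.

contingent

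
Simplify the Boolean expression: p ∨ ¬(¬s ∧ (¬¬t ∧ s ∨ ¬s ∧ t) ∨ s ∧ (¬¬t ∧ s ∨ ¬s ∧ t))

p ∨ ¬(¬s ∧ (¬¬t ∧ s ∨ ¬s ∧ t) ∨ s ∧ (¬¬t ∧ s ∨ ¬s ∧ t))
= p ∨ ¬((¬s ∨ s) ∧ (¬¬t ∧ s ∨ ¬s ∧ t))   — distribution
= p ∨ ¬((¬s ∨ s) ∧ (t ∧ s ∨ ¬s ∧ t))   — double negation
= p ∨ ¬((¬s ∨ s) ∧ t)   — distribution
= p ∨ ¬t   — complement / identity

p ∨ ¬t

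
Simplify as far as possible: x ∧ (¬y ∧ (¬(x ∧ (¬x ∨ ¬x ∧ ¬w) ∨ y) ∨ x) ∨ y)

x

x ∧ (¬y ∧ (¬(x ∧ (¬x ∨ ¬x ∧ ¬w) ∨ y) ∨ x) ∨ y)
= x ∧ (¬y ∧ (¬(x ∧ ¬x ∨ y) ∨ x) ∨ y)
= x ∧ (¬y ∧ (¬y ∨ x) ∨ y)
= x ∧ (¬y ∨ y)
= x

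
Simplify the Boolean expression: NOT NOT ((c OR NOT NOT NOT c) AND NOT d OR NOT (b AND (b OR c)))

NOT d OR NOT b

NOT NOT ((c OR NOT NOT NOT c) AND NOT d OR NOT (b AND (b OR c)))
= NOT NOT ((c OR NOT c) AND NOT d OR NOT (b AND (b OR c)))   [double negation]
= NOT NOT ((c OR NOT c) AND NOT d OR NOT b)   [absorption]
= NOT NOT (NOT d OR NOT b)   [complement / identity]
= NOT d OR NOT b   [double negation]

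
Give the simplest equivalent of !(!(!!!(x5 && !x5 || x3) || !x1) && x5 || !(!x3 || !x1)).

!x3 || !x1

!(!(!!!(x5 && !x5 || x3) || !x1) && x5 || !(!x3 || !x1))
= !(!(!!!x3 || !x1) && x5 || !(!x3 || !x1))   — complement / identity
= !(!(!x3 || !x1) && x5 || !(!x3 || !x1))   — double negation
= !!(!x3 || !x1)   — absorption
= !x3 || !x1   — double negation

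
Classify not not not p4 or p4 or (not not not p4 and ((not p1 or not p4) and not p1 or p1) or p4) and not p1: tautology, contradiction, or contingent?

not not not p4 or p4 or (not not not p4 and ((not p1 or not p4) and not p1 or p1) or p4) and not p1
= not not not p4 or p4 or (not not not p4 and (not p1 or p1) or p4) and not p1
= not not not p4 or p4 or (not not not p4 or p4) and not p1
= not not not p4 or p4
= not p4 or p4
= True

tautology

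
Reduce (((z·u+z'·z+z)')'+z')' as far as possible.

0

(((z·u+z'·z+z)')'+z')'
= (z·u+z'·z+z)'·z   (De Morgan)
= (z·u+z)'·z   (complement / identity)
= z'·z   (absorption)
= 0   (complement)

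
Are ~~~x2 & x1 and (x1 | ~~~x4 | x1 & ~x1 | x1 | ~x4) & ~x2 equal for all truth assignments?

No

E1: ~~~x2 & x1
    = ~x2 & x1   — double negation
E2: (x1 | ~~~x4 | x1 & ~x1 | x1 | ~x4) & ~x2
    = (x1 | ~~~x4 | x1 | ~x4) & ~x2   — complement / identity
    = (x1 | ~x4 | x1 | ~x4) & ~x2   — double negation
    = (x1 | ~x4) & ~x2   — idempotence
These differ: at x1=0, x2=0, x4=0, E1 = 0 but E2 = 1.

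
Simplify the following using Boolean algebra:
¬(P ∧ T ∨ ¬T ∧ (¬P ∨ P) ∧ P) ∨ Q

¬P ∨ Q

¬(P ∧ T ∨ ¬T ∧ (¬P ∨ P) ∧ P) ∨ Q
= ¬(P ∧ T ∨ ¬T ∧ P) ∨ Q
= ¬P ∨ Q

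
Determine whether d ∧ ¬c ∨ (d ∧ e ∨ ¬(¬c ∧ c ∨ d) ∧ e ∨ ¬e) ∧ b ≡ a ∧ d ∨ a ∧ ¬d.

E1: d ∧ ¬c ∨ (d ∧ e ∨ ¬(¬c ∧ c ∨ d) ∧ e ∨ ¬e) ∧ b
    = d ∧ ¬c ∨ (d ∧ e ∨ ¬d ∧ e ∨ ¬e) ∧ b   — complement / identity
    = d ∧ ¬c ∨ (e ∨ ¬e) ∧ b   — distribution
    = d ∧ ¬c ∨ b   — complement / identity
E2: a ∧ d ∨ a ∧ ¬d
    = a   — distribution
These differ: at a=0, b=0, c=0, d=1, e=0, E1 = 1 but E2 = 0.

No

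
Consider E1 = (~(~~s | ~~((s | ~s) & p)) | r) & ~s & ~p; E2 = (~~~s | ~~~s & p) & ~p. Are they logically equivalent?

E1: (~(~~s | ~~((s | ~s) & p)) | r) & ~s & ~p
    = (~(~~s | ~~p) | r) & ~s & ~p   [complement / identity]
    = (~s & ~p | r) & ~s & ~p   [De Morgan]
    = ~s & ~p   [absorption]
E2: (~~~s | ~~~s & p) & ~p
    = ~~~s & ~p   [absorption]
    = ~s & ~p   [double negation]
Both reduce to ~s & ~p, so they are equivalent.

Yes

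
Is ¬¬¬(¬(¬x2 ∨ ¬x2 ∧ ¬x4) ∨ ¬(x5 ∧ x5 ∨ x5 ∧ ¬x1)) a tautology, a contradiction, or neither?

¬¬¬(¬(¬x2 ∨ ¬x2 ∧ ¬x4) ∨ ¬(x5 ∧ x5 ∨ x5 ∧ ¬x1))
= ¬(¬(¬x2 ∨ ¬x2 ∧ ¬x4) ∨ ¬(x5 ∧ x5 ∨ x5 ∧ ¬x1))   (double negation)
= ¬(¬¬x2 ∨ ¬(x5 ∧ x5 ∨ x5 ∧ ¬x1))   (absorption)
= ¬x2 ∧ (x5 ∧ x5 ∨ x5 ∧ ¬x1)   (De Morgan)
= ¬x2 ∧ (x5 ∨ ¬x1) ∧ x5   (distribution)
= ¬x2 ∧ x5   (absorption)
This depends on x2, x5, so it is not a constant.

neither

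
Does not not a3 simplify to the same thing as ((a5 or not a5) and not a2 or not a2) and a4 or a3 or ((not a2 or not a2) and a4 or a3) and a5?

E1: not not a3
    = a3   — double negation
E2: ((a5 or not a5) and not a2 or not a2) and a4 or a3 or ((not a2 or not a2) and a4 or a3) and a5
    = (not a2 or not a2) and a4 or a3 or ((not a2 or not a2) and a4 or a3) and a5   — complement / identity
    = (not a2 or not a2) and a4 or a3   — absorption
    = not a2 and a4 or a3   — idempotence
These differ: at a2=0, a3=0, a4=1, a5=1, E1 = 0 but E2 = 1.

No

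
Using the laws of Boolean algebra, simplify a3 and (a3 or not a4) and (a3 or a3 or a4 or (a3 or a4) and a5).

a3

a3 and (a3 or not a4) and (a3 or a3 or a4 or (a3 or a4) and a5)
= a3 and (a3 or not a4) and (a3 or a4 or (a3 or a4) and a5)   — idempotence
= a3 and (a3 or a4 or (a3 or a4) and a5)   — absorption
= a3 and (a3 or a4)   — absorption
= a3   — absorption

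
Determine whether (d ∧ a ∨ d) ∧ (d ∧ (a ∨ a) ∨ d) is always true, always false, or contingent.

contingent

(d ∧ a ∨ d) ∧ (d ∧ (a ∨ a) ∨ d)
= (d ∧ a ∨ d) ∧ (d ∧ a ∨ d)   [idempotence]
= d ∧ a ∨ d   [idempotence]
= d   [absorption]
This depends on d, so it is not a constant.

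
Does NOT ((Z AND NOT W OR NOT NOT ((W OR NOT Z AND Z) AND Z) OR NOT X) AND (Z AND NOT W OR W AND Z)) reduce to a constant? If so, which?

no

NOT ((Z AND NOT W OR NOT NOT ((W OR NOT Z AND Z) AND Z) OR NOT X) AND (Z AND NOT W OR W AND Z))
= NOT ((Z AND NOT W OR NOT NOT (W AND Z) OR NOT X) AND (Z AND NOT W OR W AND Z))   (complement / identity)
= NOT ((Z AND NOT W OR W AND Z OR NOT X) AND (Z AND NOT W OR W AND Z))   (double negation)
= NOT (Z AND NOT W OR W AND Z)   (absorption)
= NOT Z   (distribution)
This depends on Z, so it is not a constant.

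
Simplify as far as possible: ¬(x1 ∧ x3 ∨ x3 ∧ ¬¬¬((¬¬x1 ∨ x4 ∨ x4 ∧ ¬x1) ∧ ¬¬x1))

¬x3

¬(x1 ∧ x3 ∨ x3 ∧ ¬¬¬((¬¬x1 ∨ x4 ∨ x4 ∧ ¬x1) ∧ ¬¬x1))
= ¬(x1 ∧ x3 ∨ x3 ∧ ¬((¬¬x1 ∨ x4 ∨ x4 ∧ ¬x1) ∧ ¬¬x1))
= ¬(x1 ∧ x3 ∨ x3 ∧ ¬((¬¬x1 ∨ x4) ∧ ¬¬x1))
= ¬(x1 ∧ x3 ∨ x3 ∧ ¬¬¬x1)
= ¬(x1 ∧ x3 ∨ x3 ∧ ¬x1)
= ¬x3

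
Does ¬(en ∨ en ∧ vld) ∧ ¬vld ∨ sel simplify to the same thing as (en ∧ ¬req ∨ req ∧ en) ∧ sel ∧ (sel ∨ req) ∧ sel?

E1: ¬(en ∨ en ∧ vld) ∧ ¬vld ∨ sel
    = ¬en ∧ ¬vld ∨ sel   — absorption
E2: (en ∧ ¬req ∨ req ∧ en) ∧ sel ∧ (sel ∨ req) ∧ sel
    = en ∧ sel ∧ (sel ∨ req) ∧ sel   — distribution
    = en ∧ sel ∧ sel   — absorption
    = en ∧ sel   — idempotence
These differ: at en=0, req=1, sel=1, vld=0, E1 = 1 but E2 = 0.

No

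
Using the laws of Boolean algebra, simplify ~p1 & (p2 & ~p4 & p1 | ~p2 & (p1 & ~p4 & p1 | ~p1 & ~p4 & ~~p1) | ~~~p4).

~p1 & ~p4

~p1 & (p2 & ~p4 & p1 | ~p2 & (p1 & ~p4 & p1 | ~p1 & ~p4 & ~~p1) | ~~~p4)
= ~p1 & (p2 & ~p4 & p1 | ~p2 & (p1 & ~p4 & p1 | ~p1 & ~p4 & p1) | ~~~p4)
= ~p1 & (p2 & ~p4 & p1 | ~p2 & ~p4 & p1 | ~~~p4)
= ~p1 & (p2 & ~p4 & p1 | ~p2 & ~p4 & p1 | ~p4)
= ~p1 & (~p4 & p1 | ~p4)
= ~p1 & ~p4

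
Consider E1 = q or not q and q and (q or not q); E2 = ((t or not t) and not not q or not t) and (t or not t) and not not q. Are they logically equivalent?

Yes

E1: q or not q and q and (q or not q)
    = q or not q and q   [complement / identity]
    = q   [complement / identity]
E2: ((t or not t) and not not q or not t) and (t or not t) and not not q
    = (t or not t) and not not q   [absorption]
    = not not q   [complement / identity]
    = q   [double negation]
Both reduce to q, so they are equivalent.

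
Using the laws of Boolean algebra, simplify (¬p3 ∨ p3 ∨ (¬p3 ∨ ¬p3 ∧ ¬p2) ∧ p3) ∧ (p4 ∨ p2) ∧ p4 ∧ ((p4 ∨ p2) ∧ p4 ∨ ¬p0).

(¬p3 ∨ p3 ∨ (¬p3 ∨ ¬p3 ∧ ¬p2) ∧ p3) ∧ (p4 ∨ p2) ∧ p4 ∧ ((p4 ∨ p2) ∧ p4 ∨ ¬p0)
= (¬p3 ∨ p3 ∨ ¬p3 ∧ p3) ∧ (p4 ∨ p2) ∧ p4 ∧ ((p4 ∨ p2) ∧ p4 ∨ ¬p0)
= (¬p3 ∨ p3) ∧ (p4 ∨ p2) ∧ p4 ∧ ((p4 ∨ p2) ∧ p4 ∨ ¬p0)
= (¬p3 ∨ p3) ∧ (p4 ∨ p2) ∧ p4
= (¬p3 ∨ p3) ∧ p4
= p4

p4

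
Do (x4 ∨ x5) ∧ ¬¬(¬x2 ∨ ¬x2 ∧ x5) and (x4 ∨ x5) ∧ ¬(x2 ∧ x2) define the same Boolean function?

E1: (x4 ∨ x5) ∧ ¬¬(¬x2 ∨ ¬x2 ∧ x5)
    = (x4 ∨ x5) ∧ ¬¬¬x2   [absorption]
    = (x4 ∨ x5) ∧ ¬x2   [double negation]
E2: (x4 ∨ x5) ∧ ¬(x2 ∧ x2)
    = (x4 ∨ x5) ∧ ¬x2   [idempotence]
Both reduce to (x4 ∨ x5) ∧ ¬x2, so they are equivalent.

Yes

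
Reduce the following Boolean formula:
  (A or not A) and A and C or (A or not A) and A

A

(A or not A) and A and C or (A or not A) and A
= (A or not A) and A   [absorption]
= A   [complement / identity]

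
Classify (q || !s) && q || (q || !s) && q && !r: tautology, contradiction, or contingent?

(q || !s) && q || (q || !s) && q && !r
= (q || !s) && q   [absorption]
= q   [absorption]
This depends on q, so it is not a constant.

contingent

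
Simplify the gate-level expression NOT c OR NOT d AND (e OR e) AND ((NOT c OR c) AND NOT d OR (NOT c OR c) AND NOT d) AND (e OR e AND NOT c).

NOT c OR NOT d AND e

NOT c OR NOT d AND (e OR e) AND ((NOT c OR c) AND NOT d OR (NOT c OR c) AND NOT d) AND (e OR e AND NOT c)
= NOT c OR NOT d AND (e OR e) AND ((NOT c OR c) AND NOT d OR (NOT c OR c) AND NOT d) AND e   — absorption
= NOT c OR NOT d AND (e OR e) AND (NOT c OR c) AND NOT d AND e   — idempotence
= NOT c OR NOT d AND (e OR e) AND NOT d AND e   — complement / identity
= NOT c OR NOT d AND e AND NOT d AND e   — idempotence
= NOT c OR NOT d AND e   — idempotence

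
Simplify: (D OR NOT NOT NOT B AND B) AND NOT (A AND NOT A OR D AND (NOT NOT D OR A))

FALSE

(D OR NOT NOT NOT B AND B) AND NOT (A AND NOT A OR D AND (NOT NOT D OR A))
= (D OR NOT NOT NOT B AND B) AND NOT (D AND (NOT NOT D OR A))   (complement / identity)
= (D OR NOT B AND B) AND NOT (D AND (NOT NOT D OR A))   (double negation)
= (D OR NOT B AND B) AND NOT (D AND (D OR A))   (double negation)
= (D OR NOT B AND B) AND NOT D   (absorption)
= D AND NOT D   (complement / identity)
= FALSE   (complement)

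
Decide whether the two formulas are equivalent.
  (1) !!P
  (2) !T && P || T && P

Yes

E1: !!P
    = P
E2: !T && P || T && P
    = P
Both reduce to P, so they are equivalent.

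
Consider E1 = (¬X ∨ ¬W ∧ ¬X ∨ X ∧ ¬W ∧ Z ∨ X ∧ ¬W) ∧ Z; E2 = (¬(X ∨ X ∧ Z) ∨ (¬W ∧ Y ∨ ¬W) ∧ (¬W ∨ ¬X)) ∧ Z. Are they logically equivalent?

E1: (¬X ∨ ¬W ∧ ¬X ∨ X ∧ ¬W ∧ Z ∨ X ∧ ¬W) ∧ Z
    = (¬X ∨ ¬W ∧ ¬X ∨ X ∧ ¬W) ∧ Z
    = (¬X ∨ ¬W) ∧ Z
E2: (¬(X ∨ X ∧ Z) ∨ (¬W ∧ Y ∨ ¬W) ∧ (¬W ∨ ¬X)) ∧ Z
    = (¬(X ∨ X ∧ Z) ∨ ¬W ∧ (¬W ∨ ¬X)) ∧ Z
    = (¬(X ∨ X ∧ Z) ∨ ¬W) ∧ Z
    = (¬X ∨ ¬W) ∧ Z
Both reduce to (¬X ∨ ¬W) ∧ Z, so they are equivalent.

Yes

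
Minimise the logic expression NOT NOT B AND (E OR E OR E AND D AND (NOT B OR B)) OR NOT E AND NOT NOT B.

NOT NOT B AND (E OR E OR E AND D AND (NOT B OR B)) OR NOT E AND NOT NOT B
= NOT NOT B AND (E OR E OR E AND D) OR NOT E AND NOT NOT B
= NOT NOT B AND (E OR E) OR NOT E AND NOT NOT B
= NOT NOT B AND E OR NOT E AND NOT NOT B
= NOT NOT B
= B

B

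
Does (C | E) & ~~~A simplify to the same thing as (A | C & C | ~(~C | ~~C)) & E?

No

E1: (C | E) & ~~~A
    = (C | E) & ~A   — double negation
E2: (A | C & C | ~(~C | ~~C)) & E
    = (A | C & C | C & ~C) & E   — De Morgan
    = (A | C) & E   — distribution
These differ: at A=1, C=1, E=1, E1 = 0 but E2 = 1.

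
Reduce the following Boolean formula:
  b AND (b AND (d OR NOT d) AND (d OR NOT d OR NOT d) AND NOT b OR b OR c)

b AND (b AND (d OR NOT d) AND (d OR NOT d OR NOT d) AND NOT b OR b OR c)
= b AND (b AND (d OR NOT d) AND (d OR NOT d) AND NOT b OR b OR c)   (idempotence)
= b AND (b AND (d OR NOT d) AND NOT b OR b OR c)   (idempotence)
= b AND (b AND NOT b OR b OR c)   (complement / identity)
= b AND (b OR c)   (complement / identity)
= b   (absorption)

b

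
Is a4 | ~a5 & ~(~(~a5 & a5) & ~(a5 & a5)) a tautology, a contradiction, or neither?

neither

a4 | ~a5 & ~(~(~a5 & a5) & ~(a5 & a5))
= a4 | ~a5 & (~a5 & a5 | a5 & a5)   [De Morgan]
= a4 | ~a5 & a5   [distribution]
= a4   [complement / identity]
This depends on a4, so it is not a constant.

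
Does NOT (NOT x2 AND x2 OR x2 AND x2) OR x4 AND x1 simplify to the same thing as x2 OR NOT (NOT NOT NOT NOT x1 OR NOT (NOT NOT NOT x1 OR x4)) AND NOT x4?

E1: NOT (NOT x2 AND x2 OR x2 AND x2) OR x4 AND x1
    = NOT x2 OR x4 AND x1
E2: x2 OR NOT (NOT NOT NOT NOT x1 OR NOT (NOT NOT NOT x1 OR x4)) AND NOT x4
    = x2 OR NOT NOT NOT x1 AND (NOT NOT NOT x1 OR x4) AND NOT x4
    = x2 OR NOT NOT NOT x1 AND NOT x4
    = x2 OR NOT x1 AND NOT x4
These differ: at x1=0, x2=1, x4=1, E1 = 0 but E2 = 1.

No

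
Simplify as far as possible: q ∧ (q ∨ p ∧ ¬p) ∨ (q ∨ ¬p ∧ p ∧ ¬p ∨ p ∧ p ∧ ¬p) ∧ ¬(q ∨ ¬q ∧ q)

q ∧ (q ∨ p ∧ ¬p) ∨ (q ∨ ¬p ∧ p ∧ ¬p ∨ p ∧ p ∧ ¬p) ∧ ¬(q ∨ ¬q ∧ q)
= q ∧ (q ∨ p ∧ ¬p) ∨ (q ∨ ¬p ∧ p ∧ ¬p ∨ p ∧ p ∧ ¬p) ∧ ¬q   — complement / identity
= q ∧ (q ∨ p ∧ ¬p) ∨ (q ∨ p ∧ ¬p) ∧ ¬q   — distribution
= q ∨ p ∧ ¬p   — distribution
= q   — complement / identity

q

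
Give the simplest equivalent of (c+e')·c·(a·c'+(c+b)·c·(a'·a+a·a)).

(c+e')·c·(a·c'+(c+b)·c·(a'·a+a·a))
= (c+e')·c·(a·c'+(c+b)·c·a)   (distribution)
= (c+e')·c·(a·c'+c·a)   (absorption)
= (c+e')·c·a   (distribution)
= c·a   (absorption)

c·a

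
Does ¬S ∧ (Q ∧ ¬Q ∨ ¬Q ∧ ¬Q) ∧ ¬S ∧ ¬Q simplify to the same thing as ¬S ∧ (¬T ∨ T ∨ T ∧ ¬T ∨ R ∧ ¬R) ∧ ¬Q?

Yes

E1: ¬S ∧ (Q ∧ ¬Q ∨ ¬Q ∧ ¬Q) ∧ ¬S ∧ ¬Q
    = ¬S ∧ ¬Q ∧ ¬S ∧ ¬Q   — distribution
    = ¬S ∧ ¬Q   — idempotence
E2: ¬S ∧ (¬T ∨ T ∨ T ∧ ¬T ∨ R ∧ ¬R) ∧ ¬Q
    = ¬S ∧ (¬T ∨ T ∨ R ∧ ¬R) ∧ ¬Q   — complement / identity
    = ¬S ∧ (¬T ∨ T) ∧ ¬Q   — complement / identity
    = ¬S ∧ ¬Q   — complement / identity
Both reduce to ¬S ∧ ¬Q, so they are equivalent.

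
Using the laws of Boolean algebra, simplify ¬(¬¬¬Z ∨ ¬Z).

Z

¬(¬¬¬Z ∨ ¬Z)
= ¬(¬Z ∨ ¬Z)   — double negation
= Z ∧ Z   — De Morgan
= Z   — idempotence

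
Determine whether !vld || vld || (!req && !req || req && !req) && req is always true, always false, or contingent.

!vld || vld || (!req && !req || req && !req) && req
= !vld || vld || !req && req   (distribution)
= !vld || vld   (complement / identity)
= true   (complement)

always true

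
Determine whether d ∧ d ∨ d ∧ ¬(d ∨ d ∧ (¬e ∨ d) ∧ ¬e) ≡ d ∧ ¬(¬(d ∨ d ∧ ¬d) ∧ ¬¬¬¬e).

Yes

E1: d ∧ d ∨ d ∧ ¬(d ∨ d ∧ (¬e ∨ d) ∧ ¬e)
    = d ∧ d ∨ d ∧ ¬(d ∨ d ∧ ¬e)
    = d ∧ d ∨ d ∧ ¬d
    = d
E2: d ∧ ¬(¬(d ∨ d ∧ ¬d) ∧ ¬¬¬¬e)
    = d ∧ ¬(¬(d ∨ d ∧ ¬d) ∧ ¬¬e)
    = d ∧ (d ∨ d ∧ ¬d ∨ ¬e)
    = d ∧ (d ∨ ¬e)
    = d
Both reduce to d, so they are equivalent.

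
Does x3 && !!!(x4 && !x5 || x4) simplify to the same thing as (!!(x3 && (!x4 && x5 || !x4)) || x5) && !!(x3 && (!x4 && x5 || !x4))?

Yes

E1: x3 && !!!(x4 && !x5 || x4)
    = x3 && !(x4 && !x5 || x4)
    = x3 && !x4
E2: (!!(x3 && (!x4 && x5 || !x4)) || x5) && !!(x3 && (!x4 && x5 || !x4))
    = !!(x3 && (!x4 && x5 || !x4))
    = x3 && (!x4 && x5 || !x4)
    = x3 && !x4
Both reduce to x3 && !x4, so they are equivalent.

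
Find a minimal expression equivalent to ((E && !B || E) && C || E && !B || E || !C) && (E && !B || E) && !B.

E && !B

((E && !B || E) && C || E && !B || E || !C) && (E && !B || E) && !B
= (E && !B || E || !C) && (E && !B || E) && !B
= (E && !B || E) && !B
= E && !B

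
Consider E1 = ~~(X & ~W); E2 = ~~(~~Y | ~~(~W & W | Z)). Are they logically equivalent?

E1: ~~(X & ~W)
    = X & ~W
E2: ~~(~~Y | ~~(~W & W | Z))
    = ~(~Y & ~(~W & W | Z))
    = ~(~Y & ~Z)
    = Y | Z
These differ: at W=1, X=0, Y=1, Z=1, E1 = 0 but E2 = 1.

No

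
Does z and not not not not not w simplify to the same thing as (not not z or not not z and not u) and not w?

Yes

E1: z and not not not not not w
    = z and not not not w   — double negation
    = z and not w   — double negation
E2: (not not z or not not z and not u) and not w
    = not not z and not w   — absorption
    = z and not w   — double negation
Both reduce to z and not w, so they are equivalent.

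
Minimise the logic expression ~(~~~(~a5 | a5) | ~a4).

~(~~~(~a5 | a5) | ~a4)
= ~~(~a5 | a5) & a4   [De Morgan]
= (~a5 | a5) & a4   [double negation]
= a4   [complement / identity]

a4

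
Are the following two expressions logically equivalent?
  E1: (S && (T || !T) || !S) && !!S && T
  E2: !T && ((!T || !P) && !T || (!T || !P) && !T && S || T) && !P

E1: (S && (T || !T) || !S) && !!S && T
    = (S || !S) && !!S && T
    = !!S && T
    = S && T
E2: !T && ((!T || !P) && !T || (!T || !P) && !T && S || T) && !P
    = !T && ((!T || !P) && !T || T) && !P
    = !T && (!T || T) && !P
    = !T && !P
These differ: at P=0, S=1, T=0, E1 = 0 but E2 = 1.

No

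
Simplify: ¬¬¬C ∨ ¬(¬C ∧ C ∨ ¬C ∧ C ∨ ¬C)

¬¬¬C ∨ ¬(¬C ∧ C ∨ ¬C ∧ C ∨ ¬C)
= ¬¬¬C ∨ ¬(¬C ∧ C ∨ ¬C)   (complement / identity)
= ¬¬¬C ∨ ¬¬C   (complement / identity)
= ¬C ∨ ¬¬C   (double negation)
= ¬C ∨ C   (double negation)
= True   (complement)

True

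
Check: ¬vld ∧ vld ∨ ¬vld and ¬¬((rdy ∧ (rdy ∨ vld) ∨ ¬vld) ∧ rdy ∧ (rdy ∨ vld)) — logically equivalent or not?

No

E1: ¬vld ∧ vld ∨ ¬vld
    = ¬vld   [complement / identity]
E2: ¬¬((rdy ∧ (rdy ∨ vld) ∨ ¬vld) ∧ rdy ∧ (rdy ∨ vld))
    = ¬¬(rdy ∧ (rdy ∨ vld))   [absorption]
    = rdy ∧ (rdy ∨ vld)   [double negation]
    = rdy   [absorption]
These differ: at rdy=0, vld=0, E1 = 1 but E2 = 0.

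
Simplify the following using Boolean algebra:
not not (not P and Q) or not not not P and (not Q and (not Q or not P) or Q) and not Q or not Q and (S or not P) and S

not not (not P and Q) or not not not P and (not Q and (not Q or not P) or Q) and not Q or not Q and (S or not P) and S
= not not (not P and Q) or not not not P and (not Q or Q) and not Q or not Q and (S or not P) and S
= not P and Q or not not not P and (not Q or Q) and not Q or not Q and (S or not P) and S
= not P and Q or not P and (not Q or Q) and not Q or not Q and (S or not P) and S
= not P and Q or not P and not Q or not Q and (S or not P) and S
= not P or not Q and (S or not P) and S
= not P or not Q and S

not P or not Q and S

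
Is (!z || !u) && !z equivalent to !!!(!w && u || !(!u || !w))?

No

E1: (!z || !u) && !z
    = !z   — absorption
E2: !!!(!w && u || !(!u || !w))
    = !!!(!w && u || u && w)   — De Morgan
    = !(!w && u || u && w)   — double negation
    = !u   — distribution
These differ: at u=0, w=0, z=1, E1 = 0 but E2 = 1.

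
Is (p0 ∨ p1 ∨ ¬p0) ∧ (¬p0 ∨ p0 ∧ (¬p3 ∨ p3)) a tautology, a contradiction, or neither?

tautology

(p0 ∨ p1 ∨ ¬p0) ∧ (¬p0 ∨ p0 ∧ (¬p3 ∨ p3))
= (p0 ∨ p1 ∨ ¬p0) ∧ (¬p0 ∨ p0)
= (p0 ∨ p1) ∧ p0 ∨ ¬p0
= p0 ∨ ¬p0
= True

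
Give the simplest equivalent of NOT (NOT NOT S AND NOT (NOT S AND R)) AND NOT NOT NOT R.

NOT S AND NOT R

NOT (NOT NOT S AND NOT (NOT S AND R)) AND NOT NOT NOT R
= (NOT S OR NOT S AND R) AND NOT NOT NOT R   — De Morgan
= (NOT S OR NOT S AND R) AND NOT R   — double negation
= NOT S AND NOT R   — absorption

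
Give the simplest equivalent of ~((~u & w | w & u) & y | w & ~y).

~w

~((~u & w | w & u) & y | w & ~y)
= ~(w & y | w & ~y)   — distribution
= ~w   — distribution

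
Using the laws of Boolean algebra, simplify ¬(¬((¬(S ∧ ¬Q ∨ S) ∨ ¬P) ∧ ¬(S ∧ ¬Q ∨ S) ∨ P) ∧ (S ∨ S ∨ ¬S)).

¬S ∨ P

¬(¬((¬(S ∧ ¬Q ∨ S) ∨ ¬P) ∧ ¬(S ∧ ¬Q ∨ S) ∨ P) ∧ (S ∨ S ∨ ¬S))
= ¬(¬((¬(S ∧ ¬Q ∨ S) ∨ ¬P) ∧ ¬(S ∧ ¬Q ∨ S) ∨ P) ∧ (S ∨ ¬S))   (idempotence)
= ¬(¬(¬(S ∧ ¬Q ∨ S) ∨ P) ∧ (S ∨ ¬S))   (absorption)
= ¬¬(¬(S ∧ ¬Q ∨ S) ∨ P)   (complement / identity)
= ¬¬(¬S ∨ P)   (absorption)
= ¬S ∨ P   (double negation)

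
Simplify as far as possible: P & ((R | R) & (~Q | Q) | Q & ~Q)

P & ((R | R) & (~Q | Q) | Q & ~Q)
= P & (R | R) & (~Q | Q)   — complement / identity
= P & R & (~Q | Q)   — idempotence
= P & R   — complement / identity

P & R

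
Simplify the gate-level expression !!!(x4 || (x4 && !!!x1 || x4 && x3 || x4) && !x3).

!!!(x4 || (x4 && !!!x1 || x4 && x3 || x4) && !x3)
= !!!(x4 || (x4 && !!!x1 || x4) && !x3)   — absorption
= !(x4 || (x4 && !!!x1 || x4) && !x3)   — double negation
= !(x4 || (x4 && !x1 || x4) && !x3)   — double negation
= !(x4 || x4 && !x3)   — absorption
= !x4   — absorption

!x4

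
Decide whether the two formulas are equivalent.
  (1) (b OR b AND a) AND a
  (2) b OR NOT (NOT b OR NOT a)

E1: (b OR b AND a) AND a
    = b AND a   (absorption)
E2: b OR NOT (NOT b OR NOT a)
    = b OR b AND a   (De Morgan)
    = b   (absorption)
These differ: at a=0, b=1, E1 = 0 but E2 = 1.

No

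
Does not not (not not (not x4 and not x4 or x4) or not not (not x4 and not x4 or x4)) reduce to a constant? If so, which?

yes, True

not not (not not (not x4 and not x4 or x4) or not not (not x4 and not x4 or x4))
= not (not (not x4 and not x4 or x4) and not (not x4 and not x4 or x4))   (De Morgan)
= not x4 and not x4 or x4 or not x4 and not x4 or x4   (De Morgan)
= not x4 and not x4 or x4   (idempotence)
= not x4 or x4   (idempotence)
= True   (complement)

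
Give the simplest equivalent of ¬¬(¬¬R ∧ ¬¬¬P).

R ∧ ¬P

¬¬(¬¬R ∧ ¬¬¬P)
= ¬¬(¬¬R ∧ ¬P)   (double negation)
= ¬¬R ∧ ¬P   (double negation)
= R ∧ ¬P   (double negation)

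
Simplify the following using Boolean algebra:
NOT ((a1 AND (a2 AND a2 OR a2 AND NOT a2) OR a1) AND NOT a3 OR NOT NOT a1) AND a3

NOT a1 AND a3

NOT ((a1 AND (a2 AND a2 OR a2 AND NOT a2) OR a1) AND NOT a3 OR NOT NOT a1) AND a3
= NOT ((a1 AND a2 OR a1) AND NOT a3 OR NOT NOT a1) AND a3
= NOT (a1 AND NOT a3 OR NOT NOT a1) AND a3
= NOT (a1 AND NOT a3 OR a1) AND a3
= NOT a1 AND a3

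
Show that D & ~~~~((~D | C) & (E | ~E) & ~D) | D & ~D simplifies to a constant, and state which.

D & ~~~~((~D | C) & (E | ~E) & ~D) | D & ~D
= D & ~~((~D | C) & (E | ~E) & ~D) | D & ~D   (double negation)
= D & ~~((~D | C) & ~D) | D & ~D   (complement / identity)
= D & ~~~D | D & ~D   (absorption)
= D & ~D | D & ~D   (double negation)
= D & ~D   (idempotence)
= 0   (complement)

0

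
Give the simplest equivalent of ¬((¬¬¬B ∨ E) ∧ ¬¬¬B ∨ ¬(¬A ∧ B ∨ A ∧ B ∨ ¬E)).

¬((¬¬¬B ∨ E) ∧ ¬¬¬B ∨ ¬(¬A ∧ B ∨ A ∧ B ∨ ¬E))
= ¬((¬¬¬B ∨ E) ∧ ¬¬¬B ∨ ¬(B ∨ ¬E))
= ¬(¬¬¬B ∨ ¬(B ∨ ¬E))
= ¬(¬B ∨ ¬(B ∨ ¬E))
= B ∧ (B ∨ ¬E)
= B

B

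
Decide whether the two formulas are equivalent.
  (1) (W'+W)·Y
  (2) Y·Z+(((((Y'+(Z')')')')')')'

Yes

E1: (W'+W)·Y
    = Y   — complement / identity
E2: Y·Z+(((((Y'+(Z')')')')')')'
    = Y·Z+(((Y'+(Z')')')')'   — double negation
    = Y·Z+((Y·Z')')'   — De Morgan
    = Y·Z+Y·Z'   — double negation
    = Y   — distribution
Both reduce to Y, so they are equivalent.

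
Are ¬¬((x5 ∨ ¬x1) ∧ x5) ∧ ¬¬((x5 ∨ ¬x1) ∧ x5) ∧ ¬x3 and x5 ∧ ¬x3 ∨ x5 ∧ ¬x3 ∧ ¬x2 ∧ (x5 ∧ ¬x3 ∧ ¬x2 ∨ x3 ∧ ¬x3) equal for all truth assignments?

E1: ¬¬((x5 ∨ ¬x1) ∧ x5) ∧ ¬¬((x5 ∨ ¬x1) ∧ x5) ∧ ¬x3
    = ¬¬((x5 ∨ ¬x1) ∧ x5) ∧ ¬x3   [idempotence]
    = ¬¬x5 ∧ ¬x3   [absorption]
    = x5 ∧ ¬x3   [double negation]
E2: x5 ∧ ¬x3 ∨ x5 ∧ ¬x3 ∧ ¬x2 ∧ (x5 ∧ ¬x3 ∧ ¬x2 ∨ x3 ∧ ¬x3)
    = x5 ∧ ¬x3 ∨ x5 ∧ ¬x3 ∧ ¬x2 ∧ x5 ∧ ¬x3 ∧ ¬x2   [complement / identity]
    = x5 ∧ ¬x3 ∨ x5 ∧ ¬x3 ∧ ¬x2   [idempotence]
    = x5 ∧ ¬x3   [absorption]
Both reduce to x5 ∧ ¬x3, so they are equivalent.

Yes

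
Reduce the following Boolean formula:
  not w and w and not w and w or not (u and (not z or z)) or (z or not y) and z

not w and w and not w and w or not (u and (not z or z)) or (z or not y) and z
= not w and w and not w and w or not u or (z or not y) and z   (complement / identity)
= not w and w or not u or (z or not y) and z   (idempotence)
= not w and w or not u or z   (absorption)
= not u or z   (complement / identity)

not u or z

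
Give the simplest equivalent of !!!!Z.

!!!!Z
= !!Z
= Z

Z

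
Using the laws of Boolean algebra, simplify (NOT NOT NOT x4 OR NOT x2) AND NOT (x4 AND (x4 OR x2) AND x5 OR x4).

NOT x4

(NOT NOT NOT x4 OR NOT x2) AND NOT (x4 AND (x4 OR x2) AND x5 OR x4)
= (NOT NOT NOT x4 OR NOT x2) AND NOT (x4 AND x5 OR x4)
= (NOT NOT NOT x4 OR NOT x2) AND NOT x4
= (NOT x4 OR NOT x2) AND NOT x4
= NOT x4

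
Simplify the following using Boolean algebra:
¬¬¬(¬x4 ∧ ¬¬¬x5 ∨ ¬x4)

¬¬¬(¬x4 ∧ ¬¬¬x5 ∨ ¬x4)
= ¬(¬x4 ∧ ¬¬¬x5 ∨ ¬x4)   [double negation]
= ¬(¬x4 ∧ ¬x5 ∨ ¬x4)   [double negation]
= ¬¬x4   [absorption]
= x4   [double negation]

x4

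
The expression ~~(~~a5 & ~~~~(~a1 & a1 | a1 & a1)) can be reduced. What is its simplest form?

a5 & a1

~~(~~a5 & ~~~~(~a1 & a1 | a1 & a1))
= ~(~a5 | ~~~(~a1 & a1 | a1 & a1))   — De Morgan
= a5 & ~~(~a1 & a1 | a1 & a1)   — De Morgan
= a5 & ~~a1   — distribution
= a5 & a1   — double negation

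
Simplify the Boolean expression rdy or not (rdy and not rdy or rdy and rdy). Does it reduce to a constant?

rdy or not (rdy and not rdy or rdy and rdy)
= rdy or not rdy   [distribution]
= True   [complement]

True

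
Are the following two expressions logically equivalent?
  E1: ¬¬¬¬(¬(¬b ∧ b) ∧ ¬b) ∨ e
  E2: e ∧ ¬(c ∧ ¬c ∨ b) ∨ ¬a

E1: ¬¬¬¬(¬(¬b ∧ b) ∧ ¬b) ∨ e
    = ¬¬¬(¬b ∧ b ∨ b) ∨ e   (De Morgan)
    = ¬¬¬b ∨ e   (complement / identity)
    = ¬b ∨ e   (double negation)
E2: e ∧ ¬(c ∧ ¬c ∨ b) ∨ ¬a
    = e ∧ ¬b ∨ ¬a   (complement / identity)
These differ: at a=0, b=1, c=0, e=0, E1 = 0 but E2 = 1.

No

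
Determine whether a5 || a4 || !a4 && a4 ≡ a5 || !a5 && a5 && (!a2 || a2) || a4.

E1: a5 || a4 || !a4 && a4
    = a5 || a4   [complement / identity]
E2: a5 || !a5 && a5 && (!a2 || a2) || a4
    = a5 || !a5 && a5 || a4   [complement / identity]
    = a5 || a4   [complement / identity]
Both reduce to a5 || a4, so they are equivalent.

Yes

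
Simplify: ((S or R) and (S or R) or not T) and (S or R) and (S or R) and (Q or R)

((S or R) and (S or R) or not T) and (S or R) and (S or R) and (Q or R)
= (S or R) and (S or R) and (Q or R)
= (S or R) and (Q or R)
= R or S and Q

R or S and Q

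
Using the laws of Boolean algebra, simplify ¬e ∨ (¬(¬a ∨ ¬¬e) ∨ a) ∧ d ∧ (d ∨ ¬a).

¬e ∨ a ∧ d

¬e ∨ (¬(¬a ∨ ¬¬e) ∨ a) ∧ d ∧ (d ∨ ¬a)
= ¬e ∨ (a ∧ ¬e ∨ a) ∧ d ∧ (d ∨ ¬a)   — De Morgan
= ¬e ∨ a ∧ d ∧ (d ∨ ¬a)   — absorption
= ¬e ∨ a ∧ d   — absorption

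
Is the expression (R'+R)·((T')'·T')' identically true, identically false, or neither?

(R'+R)·((T')'·T')'
= (R'+R)·(T'+T)
= T'+T
= 1

identically true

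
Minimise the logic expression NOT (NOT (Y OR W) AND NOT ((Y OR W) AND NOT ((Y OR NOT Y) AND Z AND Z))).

NOT (NOT (Y OR W) AND NOT ((Y OR W) AND NOT ((Y OR NOT Y) AND Z AND Z)))
= Y OR W OR (Y OR W) AND NOT ((Y OR NOT Y) AND Z AND Z)   [De Morgan]
= Y OR W OR (Y OR W) AND NOT ((Y OR NOT Y) AND Z)   [idempotence]
= Y OR W OR (Y OR W) AND NOT Z   [complement / identity]
= Y OR W   [absorption]

Y OR W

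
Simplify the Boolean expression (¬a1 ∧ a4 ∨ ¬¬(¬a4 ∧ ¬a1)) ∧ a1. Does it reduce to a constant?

(¬a1 ∧ a4 ∨ ¬¬(¬a4 ∧ ¬a1)) ∧ a1
= (¬a1 ∧ a4 ∨ ¬a4 ∧ ¬a1) ∧ a1   [double negation]
= ¬a1 ∧ a1   [distribution]
= False   [complement]

False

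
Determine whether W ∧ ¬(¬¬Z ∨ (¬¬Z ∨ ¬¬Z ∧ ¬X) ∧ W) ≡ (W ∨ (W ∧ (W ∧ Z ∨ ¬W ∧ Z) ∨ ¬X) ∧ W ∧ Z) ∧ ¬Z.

Yes

E1: W ∧ ¬(¬¬Z ∨ (¬¬Z ∨ ¬¬Z ∧ ¬X) ∧ W)
    = W ∧ ¬(¬¬Z ∨ ¬¬Z ∧ W)   [absorption]
    = W ∧ ¬¬¬Z   [absorption]
    = W ∧ ¬Z   [double negation]
E2: (W ∨ (W ∧ (W ∧ Z ∨ ¬W ∧ Z) ∨ ¬X) ∧ W ∧ Z) ∧ ¬Z
    = (W ∨ (W ∧ Z ∨ ¬X) ∧ W ∧ Z) ∧ ¬Z   [distribution]
    = (W ∨ W ∧ Z) ∧ ¬Z   [absorption]
    = W ∧ ¬Z   [absorption]
Both reduce to W ∧ ¬Z, so they are equivalent.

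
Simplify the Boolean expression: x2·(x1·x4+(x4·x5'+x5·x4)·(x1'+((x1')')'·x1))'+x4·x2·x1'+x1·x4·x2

x2

x2·(x1·x4+(x4·x5'+x5·x4)·(x1'+((x1')')'·x1))'+x4·x2·x1'+x1·x4·x2
= x2·(x1·x4+(x4·x5'+x5·x4)·(x1'+x1'·x1))'+x4·x2·x1'+x1·x4·x2
= x2·(x1·x4+(x4·x5'+x5·x4)·x1')'+x4·x2·x1'+x1·x4·x2
= x2·(x1·x4+x4·x1')'+x4·x2·x1'+x1·x4·x2
= x2·x4'+x4·x2·x1'+x1·x4·x2
= x2·x4'+x4·x2
= x2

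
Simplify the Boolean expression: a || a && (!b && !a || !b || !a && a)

a || a && (!b && !a || !b || !a && a)
= a || a && (!b && !a || !b)
= a || a && !b
= a

a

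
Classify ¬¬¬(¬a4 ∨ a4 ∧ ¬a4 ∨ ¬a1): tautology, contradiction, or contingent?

¬¬¬(¬a4 ∨ a4 ∧ ¬a4 ∨ ¬a1)
= ¬¬¬(¬a4 ∨ ¬a1)   — complement / identity
= ¬¬(a4 ∧ a1)   — De Morgan
= a4 ∧ a1   — double negation
This depends on a1, a4, so it is not a constant.

contingent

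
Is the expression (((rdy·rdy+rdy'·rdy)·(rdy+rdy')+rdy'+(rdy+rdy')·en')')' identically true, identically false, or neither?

identically true

(((rdy·rdy+rdy'·rdy)·(rdy+rdy')+rdy'+(rdy+rdy')·en')')'
= ((rdy·(rdy+rdy')+rdy'+(rdy+rdy')·en')')'   [distribution]
= rdy·(rdy+rdy')+rdy'+(rdy+rdy')·en'   [double negation]
= rdy+rdy'+(rdy+rdy')·en'   [complement / identity]
= rdy+rdy'   [absorption]
= 1   [complement]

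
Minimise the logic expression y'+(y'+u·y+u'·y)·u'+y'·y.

y'+u'

y'+(y'+u·y+u'·y)·u'+y'·y
= y'+(y'+y)·u'+y'·y
= y'+u'+y'·y
= y'+u'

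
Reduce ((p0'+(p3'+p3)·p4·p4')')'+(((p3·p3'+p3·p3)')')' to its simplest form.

p0'+p3'

((p0'+(p3'+p3)·p4·p4')')'+(((p3·p3'+p3·p3)')')'
= ((p0'+p4·p4')')'+(((p3·p3'+p3·p3)')')'   — complement / identity
= ((p0')')'+(((p3·p3'+p3·p3)')')'   — complement / identity
= ((p0')')'+(p3·p3'+p3·p3)'   — double negation
= ((p0')')'+p3'   — distribution
= p0'+p3'   — double negation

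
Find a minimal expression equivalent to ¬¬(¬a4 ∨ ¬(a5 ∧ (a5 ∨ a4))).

¬a4 ∨ ¬a5

¬¬(¬a4 ∨ ¬(a5 ∧ (a5 ∨ a4)))
= ¬¬(¬a4 ∨ ¬a5)   — absorption
= ¬a4 ∨ ¬a5   — double negation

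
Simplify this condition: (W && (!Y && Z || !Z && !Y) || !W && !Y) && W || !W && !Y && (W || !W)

(W && (!Y && Z || !Z && !Y) || !W && !Y) && W || !W && !Y && (W || !W)
= (W && !Y || !W && !Y) && W || !W && !Y && (W || !W)   (distribution)
= !Y && (W || !W) && W || !W && !Y && (W || !W)   (distribution)
= !Y && (W || !W)   (distribution)
= !Y   (complement / identity)

!Y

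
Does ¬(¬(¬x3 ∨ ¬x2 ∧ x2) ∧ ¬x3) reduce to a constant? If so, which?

yes, True

¬(¬(¬x3 ∨ ¬x2 ∧ x2) ∧ ¬x3)
= ¬(¬¬x3 ∧ ¬x3)   [complement / identity]
= ¬x3 ∨ x3   [De Morgan]
= True   [complement]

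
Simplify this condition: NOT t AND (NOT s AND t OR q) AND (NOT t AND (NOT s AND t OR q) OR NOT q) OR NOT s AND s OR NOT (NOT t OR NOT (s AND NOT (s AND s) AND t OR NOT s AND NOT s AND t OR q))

NOT s AND t OR q

NOT t AND (NOT s AND t OR q) AND (NOT t AND (NOT s AND t OR q) OR NOT q) OR NOT s AND s OR NOT (NOT t OR NOT (s AND NOT (s AND s) AND t OR NOT s AND NOT s AND t OR q))
= NOT t AND (NOT s AND t OR q) AND (NOT t AND (NOT s AND t OR q) OR NOT q) OR NOT s AND s OR NOT (NOT t OR NOT (s AND NOT s AND t OR NOT s AND NOT s AND t OR q))
= NOT t AND (NOT s AND t OR q) OR NOT s AND s OR NOT (NOT t OR NOT (s AND NOT s AND t OR NOT s AND NOT s AND t OR q))
= NOT t AND (NOT s AND t OR q) OR NOT s AND s OR NOT (NOT t OR NOT (NOT s AND t OR q))
= NOT t AND (NOT s AND t OR q) OR NOT (NOT t OR NOT (NOT s AND t OR q))
= NOT t AND (NOT s AND t OR q) OR t AND (NOT s AND t OR q)
= NOT s AND t OR q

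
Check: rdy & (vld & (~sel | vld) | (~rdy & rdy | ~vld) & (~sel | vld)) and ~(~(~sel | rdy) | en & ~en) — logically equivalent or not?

E1: rdy & (vld & (~sel | vld) | (~rdy & rdy | ~vld) & (~sel | vld))
    = rdy & (vld & (~sel | vld) | ~vld & (~sel | vld))   — complement / identity
    = rdy & (~sel | vld)   — distribution
E2: ~(~(~sel | rdy) | en & ~en)
    = ~~(~sel | rdy)   — complement / identity
    = ~sel | rdy   — double negation
These differ: at en=0, rdy=0, sel=0, vld=0, E1 = 0 but E2 = 1.

No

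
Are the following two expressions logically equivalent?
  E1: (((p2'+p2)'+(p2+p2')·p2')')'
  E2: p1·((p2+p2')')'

E1: (((p2'+p2)'+(p2+p2')·p2')')'
    = (((p2'+p2)'+p2')')'   — complement / identity
    = ((p2'+p2)·p2)'   — De Morgan
    = p2'   — complement / identity
E2: p1·((p2+p2')')'
    = p1·(p2+p2')   — double negation
    = p1   — complement / identity
These differ: at p1=0, p2=0, E1 = 1 but E2 = 0.

No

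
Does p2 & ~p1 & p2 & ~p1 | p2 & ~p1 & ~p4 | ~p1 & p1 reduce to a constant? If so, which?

no

p2 & ~p1 & p2 & ~p1 | p2 & ~p1 & ~p4 | ~p1 & p1
= p2 & ~p1 & p2 & ~p1 | p2 & ~p1 & ~p4   [complement / identity]
= (p2 & ~p1 | ~p4) & p2 & ~p1   [distribution]
= p2 & ~p1   [absorption]
This depends on p1, p2, so it is not a constant.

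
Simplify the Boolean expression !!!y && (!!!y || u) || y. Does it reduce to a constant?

true

!!!y && (!!!y || u) || y
= !!!y || y
= !y || y
= true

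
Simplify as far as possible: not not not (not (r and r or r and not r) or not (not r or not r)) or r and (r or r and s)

r

not not not (not (r and r or r and not r) or not (not r or not r)) or r and (r or r and s)
= not not not (not r or not (not r or not r)) or r and (r or r and s)   — distribution
= not not not (not r or not (not r or not r)) or r and r   — absorption
= not (not r or not (not r or not r)) or r and r   — double negation
= r and (not r or not r) or r and r   — De Morgan
= r and not r or r and r   — idempotence
= r   — distribution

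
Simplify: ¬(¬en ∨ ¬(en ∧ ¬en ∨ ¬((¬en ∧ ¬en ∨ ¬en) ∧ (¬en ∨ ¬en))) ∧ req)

¬(¬en ∨ ¬(en ∧ ¬en ∨ ¬((¬en ∧ ¬en ∨ ¬en) ∧ (¬en ∨ ¬en))) ∧ req)
= ¬(¬en ∨ ¬(en ∧ ¬en ∨ ¬((¬en ∨ ¬en) ∧ (¬en ∨ ¬en))) ∧ req)   (idempotence)
= ¬(¬en ∨ ¬(en ∧ ¬en ∨ ¬(¬en ∨ ¬en)) ∧ req)   (idempotence)
= ¬(¬en ∨ ¬(en ∧ ¬en ∨ en ∧ en) ∧ req)   (De Morgan)
= ¬(¬en ∨ ¬en ∧ req)   (distribution)
= ¬¬en   (absorption)
= en   (double negation)

en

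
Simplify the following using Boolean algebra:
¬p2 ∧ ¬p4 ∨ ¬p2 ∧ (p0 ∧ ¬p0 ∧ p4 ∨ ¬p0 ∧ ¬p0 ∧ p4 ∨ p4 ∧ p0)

¬p2

¬p2 ∧ ¬p4 ∨ ¬p2 ∧ (p0 ∧ ¬p0 ∧ p4 ∨ ¬p0 ∧ ¬p0 ∧ p4 ∨ p4 ∧ p0)
= ¬p2 ∧ ¬p4 ∨ ¬p2 ∧ (¬p0 ∧ p4 ∨ p4 ∧ p0)   — distribution
= ¬p2 ∧ ¬p4 ∨ ¬p2 ∧ p4   — distribution
= ¬p2   — distribution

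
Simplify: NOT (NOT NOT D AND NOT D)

TRUE

NOT (NOT NOT D AND NOT D)
= NOT D OR D   (De Morgan)
= TRUE   (complement)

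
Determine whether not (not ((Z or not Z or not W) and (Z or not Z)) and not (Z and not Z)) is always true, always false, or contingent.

always true

not (not ((Z or not Z or not W) and (Z or not Z)) and not (Z and not Z))
= (Z or not Z or not W) and (Z or not Z) or Z and not Z   (De Morgan)
= Z or not Z or Z and not Z   (absorption)
= Z or not Z   (complement / identity)
= True   (complement)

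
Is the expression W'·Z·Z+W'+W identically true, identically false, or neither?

identically true

W'·Z·Z+W'+W
= W'·Z+W'+W   [idempotence]
= W'+W   [absorption]
= 1   [complement]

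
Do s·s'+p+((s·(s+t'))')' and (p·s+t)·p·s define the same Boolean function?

No

E1: s·s'+p+((s·(s+t'))')'
    = s·s'+p+s·(s+t')
    = p+s·(s+t')
    = p+s
E2: (p·s+t)·p·s
    = p·s
These differ: at p=1, s=0, t=0, E1 = 1 but E2 = 0.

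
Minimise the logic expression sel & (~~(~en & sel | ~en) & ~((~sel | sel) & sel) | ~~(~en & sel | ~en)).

sel & (~~(~en & sel | ~en) & ~((~sel | sel) & sel) | ~~(~en & sel | ~en))
= sel & (~~(~en & sel | ~en) & ~sel | ~~(~en & sel | ~en))   — complement / identity
= sel & ~~(~en & sel | ~en)   — absorption
= sel & (~en & sel | ~en)   — double negation
= sel & ~en   — absorption

sel & ~en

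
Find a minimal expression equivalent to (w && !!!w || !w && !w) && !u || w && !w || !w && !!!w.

!w

(w && !!!w || !w && !w) && !u || w && !w || !w && !!!w
= (w && !w || !w && !w) && !u || w && !w || !w && !!!w
= (w && !w || !w && !w) && !u || w && !w || !w && !w
= w && !w || !w && !w
= !w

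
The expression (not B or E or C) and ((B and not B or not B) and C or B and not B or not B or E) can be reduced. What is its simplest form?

(not B or E or C) and ((B and not B or not B) and C or B and not B or not B or E)
= (not B or E or C) and (B and not B or not B or E)   [absorption]
= (not B or E or C) and (not B or E)   [complement / identity]
= not B or E   [absorption]

not B or E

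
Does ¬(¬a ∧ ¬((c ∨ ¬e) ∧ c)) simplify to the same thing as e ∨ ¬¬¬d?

E1: ¬(¬a ∧ ¬((c ∨ ¬e) ∧ c))
    = ¬(¬a ∧ ¬c)   — absorption
    = a ∨ c   — De Morgan
E2: e ∨ ¬¬¬d
    = e ∨ ¬d   — double negation
These differ: at a=1, c=0, d=1, e=0, E1 = 1 but E2 = 0.

No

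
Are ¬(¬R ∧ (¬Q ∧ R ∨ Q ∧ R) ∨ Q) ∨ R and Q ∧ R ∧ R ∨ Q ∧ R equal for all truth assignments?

E1: ¬(¬R ∧ (¬Q ∧ R ∨ Q ∧ R) ∨ Q) ∨ R
    = ¬(¬R ∧ R ∨ Q) ∨ R
    = ¬Q ∨ R
E2: Q ∧ R ∧ R ∨ Q ∧ R
    = Q ∧ R ∨ Q ∧ R
    = Q ∧ R
These differ: at Q=0, R=0, E1 = 1 but E2 = 0.

No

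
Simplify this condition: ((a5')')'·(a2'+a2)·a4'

((a5')')'·(a2'+a2)·a4'
= ((a5')')'·a4'   [complement / identity]
= a5'·a4'   [double negation]

a5'·a4'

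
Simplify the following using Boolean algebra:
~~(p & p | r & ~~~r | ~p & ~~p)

p

~~(p & p | r & ~~~r | ~p & ~~p)
= ~~(p & p | r & ~~~r | ~p & p)   — double negation
= ~~(p & p | r & ~r | ~p & p)   — double negation
= ~~(p & p | ~p & p)   — complement / identity
= ~~p   — distribution
= p   — double negation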